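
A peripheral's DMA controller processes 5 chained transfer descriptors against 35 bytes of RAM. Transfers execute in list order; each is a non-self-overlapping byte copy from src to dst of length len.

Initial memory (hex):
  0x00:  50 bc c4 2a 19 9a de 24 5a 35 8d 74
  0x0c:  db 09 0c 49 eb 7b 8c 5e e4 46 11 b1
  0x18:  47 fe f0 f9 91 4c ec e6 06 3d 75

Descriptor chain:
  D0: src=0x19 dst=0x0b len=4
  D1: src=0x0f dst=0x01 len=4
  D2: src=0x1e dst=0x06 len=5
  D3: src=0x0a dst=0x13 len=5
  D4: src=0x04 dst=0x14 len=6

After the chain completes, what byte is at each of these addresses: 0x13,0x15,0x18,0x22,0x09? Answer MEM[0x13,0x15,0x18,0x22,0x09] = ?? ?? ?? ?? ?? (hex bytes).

#0 dst[0x0b+4] := {0xfe,0xf0,0xf9,0x91}
#1 dst[0x01+4] := {0x49,0xeb,0x7b,0x8c}
#2 dst[0x06+5] := {0xec,0xe6,0x06,0x3d,0x75}
#3 dst[0x13+5] := {0x75,0xfe,0xf0,0xf9,0x91}
#4 dst[0x14+6] := {0x8c,0x9a,0xec,0xe6,0x06,0x3d}
query mem[0x13]=0x75, mem[0x15]=0x9a, mem[0x18]=0x06, mem[0x22]=0x75, mem[0x09]=0x3d

MEM[0x13,0x15,0x18,0x22,0x09] = 75 9a 06 75 3d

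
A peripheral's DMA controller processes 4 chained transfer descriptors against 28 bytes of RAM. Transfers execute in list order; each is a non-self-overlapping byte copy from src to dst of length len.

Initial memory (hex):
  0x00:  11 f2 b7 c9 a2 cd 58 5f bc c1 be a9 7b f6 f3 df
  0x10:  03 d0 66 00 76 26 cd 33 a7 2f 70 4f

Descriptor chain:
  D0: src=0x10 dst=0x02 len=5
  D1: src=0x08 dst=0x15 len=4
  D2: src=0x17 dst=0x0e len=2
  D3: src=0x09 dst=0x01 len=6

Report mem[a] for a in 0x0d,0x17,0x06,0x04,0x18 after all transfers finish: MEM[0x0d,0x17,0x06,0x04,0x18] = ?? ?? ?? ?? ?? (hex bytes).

MEM[0x0d,0x17,0x06,0x04,0x18] = f6 be be 7b a9

D0: mem[0x02..0x06] <- [03 d0 66 00 76]
D1: mem[0x15..0x18] <- [bc c1 be a9]
D2: mem[0x0e..0x0f] <- [be a9]
D3: mem[0x01..0x06] <- [c1 be a9 7b f6 be]
query mem[0x0d]=0xf6, mem[0x17]=0xbe, mem[0x06]=0xbe, mem[0x04]=0x7b, mem[0x18]=0xa9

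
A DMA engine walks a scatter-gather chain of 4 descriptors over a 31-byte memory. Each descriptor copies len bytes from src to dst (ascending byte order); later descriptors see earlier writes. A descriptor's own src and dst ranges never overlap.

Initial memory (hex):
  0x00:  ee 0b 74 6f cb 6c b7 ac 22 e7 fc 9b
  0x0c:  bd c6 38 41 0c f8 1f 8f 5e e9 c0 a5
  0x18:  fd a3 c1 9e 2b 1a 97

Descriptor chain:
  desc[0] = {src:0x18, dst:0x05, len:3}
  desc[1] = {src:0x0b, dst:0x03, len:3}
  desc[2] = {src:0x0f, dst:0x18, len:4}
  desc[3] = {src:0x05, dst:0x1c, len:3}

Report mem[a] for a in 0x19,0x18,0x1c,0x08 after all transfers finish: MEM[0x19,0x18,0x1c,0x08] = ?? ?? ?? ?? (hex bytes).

MEM[0x19,0x18,0x1c,0x08] = 0c 41 c6 22

[0] 0x18->0x05 len=3 : fd a3 c1
[1] 0x0b->0x03 len=3 : 9b bd c6
[2] 0x0f->0x18 len=4 : 41 0c f8 1f
[3] 0x05->0x1c len=3 : c6 a3 c1
query mem[0x19]=0x0c, mem[0x18]=0x41, mem[0x1c]=0xc6, mem[0x08]=0x22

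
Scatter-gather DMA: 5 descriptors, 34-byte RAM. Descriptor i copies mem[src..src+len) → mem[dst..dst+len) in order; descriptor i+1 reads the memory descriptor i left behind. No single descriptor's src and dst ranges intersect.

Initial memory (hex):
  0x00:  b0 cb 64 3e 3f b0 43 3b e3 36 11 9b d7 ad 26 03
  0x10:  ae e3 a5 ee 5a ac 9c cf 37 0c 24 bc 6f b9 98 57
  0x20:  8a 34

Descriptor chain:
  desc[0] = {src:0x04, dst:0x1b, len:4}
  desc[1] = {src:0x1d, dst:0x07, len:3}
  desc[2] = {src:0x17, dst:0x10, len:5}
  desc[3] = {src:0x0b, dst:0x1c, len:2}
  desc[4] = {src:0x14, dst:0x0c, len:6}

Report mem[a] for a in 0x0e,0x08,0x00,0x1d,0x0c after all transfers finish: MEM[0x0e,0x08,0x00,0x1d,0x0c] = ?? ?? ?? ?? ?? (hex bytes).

D0: mem[0x1b..0x1e] <- [3f b0 43 3b]
D1: mem[0x07..0x09] <- [43 3b 57]
D2: mem[0x10..0x14] <- [cf 37 0c 24 3f]
D3: mem[0x1c..0x1d] <- [9b d7]
D4: mem[0x0c..0x11] <- [3f ac 9c cf 37 0c]
query mem[0x0e]=0x9c, mem[0x08]=0x3b, mem[0x00]=0xb0, mem[0x1d]=0xd7, mem[0x0c]=0x3f

MEM[0x0e,0x08,0x00,0x1d,0x0c] = 9c 3b b0 d7 3f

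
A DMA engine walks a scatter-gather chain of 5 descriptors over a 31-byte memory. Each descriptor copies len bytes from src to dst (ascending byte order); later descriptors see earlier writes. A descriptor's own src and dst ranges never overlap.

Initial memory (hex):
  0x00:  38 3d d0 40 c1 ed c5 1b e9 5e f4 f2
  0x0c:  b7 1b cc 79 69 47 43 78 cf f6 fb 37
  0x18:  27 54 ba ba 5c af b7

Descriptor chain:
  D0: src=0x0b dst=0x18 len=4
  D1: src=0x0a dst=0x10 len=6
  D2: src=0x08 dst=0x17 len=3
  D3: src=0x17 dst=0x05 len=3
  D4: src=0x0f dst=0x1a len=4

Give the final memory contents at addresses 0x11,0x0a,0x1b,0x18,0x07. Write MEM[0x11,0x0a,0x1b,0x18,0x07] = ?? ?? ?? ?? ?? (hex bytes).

MEM[0x11,0x0a,0x1b,0x18,0x07] = f2 f4 f4 5e f4

D0: mem[0x18..0x1b] <- [f2 b7 1b cc]
D1: mem[0x10..0x15] <- [f4 f2 b7 1b cc 79]
D2: mem[0x17..0x19] <- [e9 5e f4]
D3: mem[0x05..0x07] <- [e9 5e f4]
D4: mem[0x1a..0x1d] <- [79 f4 f2 b7]
query mem[0x11]=0xf2, mem[0x0a]=0xf4, mem[0x1b]=0xf4, mem[0x18]=0x5e, mem[0x07]=0xf4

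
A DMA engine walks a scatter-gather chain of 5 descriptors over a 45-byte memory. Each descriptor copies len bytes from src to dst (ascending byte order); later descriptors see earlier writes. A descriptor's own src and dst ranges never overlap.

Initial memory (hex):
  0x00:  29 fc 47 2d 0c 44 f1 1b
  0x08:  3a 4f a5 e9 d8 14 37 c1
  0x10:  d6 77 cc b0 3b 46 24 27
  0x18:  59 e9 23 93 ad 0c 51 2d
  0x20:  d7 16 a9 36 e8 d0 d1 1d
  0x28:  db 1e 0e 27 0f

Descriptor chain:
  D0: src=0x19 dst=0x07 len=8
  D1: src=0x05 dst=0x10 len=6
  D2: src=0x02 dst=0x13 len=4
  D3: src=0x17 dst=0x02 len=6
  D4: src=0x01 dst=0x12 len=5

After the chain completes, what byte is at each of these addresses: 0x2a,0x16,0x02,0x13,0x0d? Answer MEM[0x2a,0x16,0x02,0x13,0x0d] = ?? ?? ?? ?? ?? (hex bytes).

  after D0: wrote 8B at 0x07 = e92393ad0c512dd7
  after D1: wrote 6B at 0x10 = 44f1e92393ad
  after D2: wrote 4B at 0x13 = 472d0c44
  after D3: wrote 6B at 0x02 = 2759e92393ad
  after D4: wrote 5B at 0x12 = fc2759e923
query mem[0x2a]=0x0e, mem[0x16]=0x23, mem[0x02]=0x27, mem[0x13]=0x27, mem[0x0d]=0x2d

MEM[0x2a,0x16,0x02,0x13,0x0d] = 0e 23 27 27 2d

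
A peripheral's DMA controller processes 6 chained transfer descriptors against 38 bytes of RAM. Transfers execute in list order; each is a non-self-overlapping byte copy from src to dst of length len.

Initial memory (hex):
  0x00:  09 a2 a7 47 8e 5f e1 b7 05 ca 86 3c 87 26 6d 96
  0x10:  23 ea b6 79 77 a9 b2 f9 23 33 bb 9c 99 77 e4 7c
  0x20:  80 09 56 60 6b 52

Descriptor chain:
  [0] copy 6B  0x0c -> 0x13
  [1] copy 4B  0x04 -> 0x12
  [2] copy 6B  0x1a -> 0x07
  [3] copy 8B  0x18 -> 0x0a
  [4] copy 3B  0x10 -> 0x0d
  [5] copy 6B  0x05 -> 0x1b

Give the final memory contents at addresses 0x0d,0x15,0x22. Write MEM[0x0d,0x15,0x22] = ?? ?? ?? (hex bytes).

#0 dst[0x13+6] := {0x87,0x26,0x6d,0x96,0x23,0xea}
#1 dst[0x12+4] := {0x8e,0x5f,0xe1,0xb7}
#2 dst[0x07+6] := {0xbb,0x9c,0x99,0x77,0xe4,0x7c}
#3 dst[0x0a+8] := {0xea,0x33,0xbb,0x9c,0x99,0x77,0xe4,0x7c}
#4 dst[0x0d+3] := {0xe4,0x7c,0x8e}
#5 dst[0x1b+6] := {0x5f,0xe1,0xbb,0x9c,0x99,0xea}
query mem[0x0d]=0xe4, mem[0x15]=0xb7, mem[0x22]=0x56

MEM[0x0d,0x15,0x22] = e4 b7 56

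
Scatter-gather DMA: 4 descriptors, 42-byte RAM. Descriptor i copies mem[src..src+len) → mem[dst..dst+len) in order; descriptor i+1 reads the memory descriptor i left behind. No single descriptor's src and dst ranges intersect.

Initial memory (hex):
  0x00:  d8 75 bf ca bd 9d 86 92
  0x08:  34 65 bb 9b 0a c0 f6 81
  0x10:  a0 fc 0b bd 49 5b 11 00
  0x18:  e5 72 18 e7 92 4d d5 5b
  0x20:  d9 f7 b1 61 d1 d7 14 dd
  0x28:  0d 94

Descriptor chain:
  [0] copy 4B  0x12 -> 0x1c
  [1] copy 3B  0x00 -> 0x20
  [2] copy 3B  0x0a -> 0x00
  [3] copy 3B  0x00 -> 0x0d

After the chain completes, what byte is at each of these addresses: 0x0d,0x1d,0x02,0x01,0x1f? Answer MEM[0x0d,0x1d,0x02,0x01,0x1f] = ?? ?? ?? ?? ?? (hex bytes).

[0] 0x12->0x1c len=4 : 0b bd 49 5b
[1] 0x00->0x20 len=3 : d8 75 bf
[2] 0x0a->0x00 len=3 : bb 9b 0a
[3] 0x00->0x0d len=3 : bb 9b 0a
query mem[0x0d]=0xbb, mem[0x1d]=0xbd, mem[0x02]=0x0a, mem[0x01]=0x9b, mem[0x1f]=0x5b

MEM[0x0d,0x1d,0x02,0x01,0x1f] = bb bd 0a 9b 5b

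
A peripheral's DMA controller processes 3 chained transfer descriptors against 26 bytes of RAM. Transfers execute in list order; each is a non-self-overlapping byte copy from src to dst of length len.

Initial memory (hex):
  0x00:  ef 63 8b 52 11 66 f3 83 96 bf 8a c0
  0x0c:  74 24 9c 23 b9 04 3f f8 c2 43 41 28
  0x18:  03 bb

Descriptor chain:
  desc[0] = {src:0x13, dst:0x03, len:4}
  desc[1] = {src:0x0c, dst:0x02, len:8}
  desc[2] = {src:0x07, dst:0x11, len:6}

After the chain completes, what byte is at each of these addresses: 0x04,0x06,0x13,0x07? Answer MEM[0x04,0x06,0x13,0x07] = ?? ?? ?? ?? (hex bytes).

D0: mem[0x03..0x06] <- [f8 c2 43 41]
D1: mem[0x02..0x09] <- [74 24 9c 23 b9 04 3f f8]
D2: mem[0x11..0x16] <- [04 3f f8 8a c0 74]
query mem[0x04]=0x9c, mem[0x06]=0xb9, mem[0x13]=0xf8, mem[0x07]=0x04

MEM[0x04,0x06,0x13,0x07] = 9c b9 f8 04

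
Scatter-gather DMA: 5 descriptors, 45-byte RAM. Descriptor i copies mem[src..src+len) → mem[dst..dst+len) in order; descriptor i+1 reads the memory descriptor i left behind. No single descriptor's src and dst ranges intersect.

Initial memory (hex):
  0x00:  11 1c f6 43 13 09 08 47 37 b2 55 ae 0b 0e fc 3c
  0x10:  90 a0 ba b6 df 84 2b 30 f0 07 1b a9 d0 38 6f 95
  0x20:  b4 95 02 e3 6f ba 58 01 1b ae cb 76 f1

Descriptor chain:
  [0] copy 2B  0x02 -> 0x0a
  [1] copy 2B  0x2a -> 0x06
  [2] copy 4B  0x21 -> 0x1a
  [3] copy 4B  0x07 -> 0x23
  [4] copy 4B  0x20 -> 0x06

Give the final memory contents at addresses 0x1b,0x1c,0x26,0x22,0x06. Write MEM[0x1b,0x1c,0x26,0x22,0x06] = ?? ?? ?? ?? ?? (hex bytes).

[0] 0x02->0x0a len=2 : f6 43
[1] 0x2a->0x06 len=2 : cb 76
[2] 0x21->0x1a len=4 : 95 02 e3 6f
[3] 0x07->0x23 len=4 : 76 37 b2 f6
[4] 0x20->0x06 len=4 : b4 95 02 76
query mem[0x1b]=0x02, mem[0x1c]=0xe3, mem[0x26]=0xf6, mem[0x22]=0x02, mem[0x06]=0xb4

MEM[0x1b,0x1c,0x26,0x22,0x06] = 02 e3 f6 02 b4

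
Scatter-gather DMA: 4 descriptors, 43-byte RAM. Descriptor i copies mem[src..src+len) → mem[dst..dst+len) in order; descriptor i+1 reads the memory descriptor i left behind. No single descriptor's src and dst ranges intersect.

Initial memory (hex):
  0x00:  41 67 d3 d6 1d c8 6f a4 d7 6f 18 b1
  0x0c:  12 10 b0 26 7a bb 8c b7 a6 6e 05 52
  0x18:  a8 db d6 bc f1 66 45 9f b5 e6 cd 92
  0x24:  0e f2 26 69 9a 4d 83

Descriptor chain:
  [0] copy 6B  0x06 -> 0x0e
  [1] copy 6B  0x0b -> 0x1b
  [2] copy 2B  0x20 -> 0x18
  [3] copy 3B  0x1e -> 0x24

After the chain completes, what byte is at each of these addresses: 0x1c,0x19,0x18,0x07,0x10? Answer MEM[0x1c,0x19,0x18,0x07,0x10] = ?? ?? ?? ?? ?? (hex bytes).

MEM[0x1c,0x19,0x18,0x07,0x10] = 12 e6 d7 a4 d7

#0 dst[0x0e+6] := {0x6f,0xa4,0xd7,0x6f,0x18,0xb1}
#1 dst[0x1b+6] := {0xb1,0x12,0x10,0x6f,0xa4,0xd7}
#2 dst[0x18+2] := {0xd7,0xe6}
#3 dst[0x24+3] := {0x6f,0xa4,0xd7}
query mem[0x1c]=0x12, mem[0x19]=0xe6, mem[0x18]=0xd7, mem[0x07]=0xa4, mem[0x10]=0xd7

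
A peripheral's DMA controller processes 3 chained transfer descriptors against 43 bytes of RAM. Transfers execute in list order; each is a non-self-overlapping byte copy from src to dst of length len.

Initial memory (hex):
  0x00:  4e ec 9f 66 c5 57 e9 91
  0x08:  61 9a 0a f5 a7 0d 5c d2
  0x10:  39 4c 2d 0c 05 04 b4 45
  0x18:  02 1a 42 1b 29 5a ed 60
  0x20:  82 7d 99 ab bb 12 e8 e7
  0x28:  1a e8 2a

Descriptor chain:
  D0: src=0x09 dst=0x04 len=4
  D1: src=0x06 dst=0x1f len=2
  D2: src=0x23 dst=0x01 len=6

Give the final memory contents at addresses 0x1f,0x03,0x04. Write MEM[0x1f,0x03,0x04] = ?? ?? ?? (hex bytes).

  after D0: wrote 4B at 0x04 = 9a0af5a7
  after D1: wrote 2B at 0x1f = f5a7
  after D2: wrote 6B at 0x01 = abbb12e8e71a
query mem[0x1f]=0xf5, mem[0x03]=0x12, mem[0x04]=0xe8

MEM[0x1f,0x03,0x04] = f5 12 e8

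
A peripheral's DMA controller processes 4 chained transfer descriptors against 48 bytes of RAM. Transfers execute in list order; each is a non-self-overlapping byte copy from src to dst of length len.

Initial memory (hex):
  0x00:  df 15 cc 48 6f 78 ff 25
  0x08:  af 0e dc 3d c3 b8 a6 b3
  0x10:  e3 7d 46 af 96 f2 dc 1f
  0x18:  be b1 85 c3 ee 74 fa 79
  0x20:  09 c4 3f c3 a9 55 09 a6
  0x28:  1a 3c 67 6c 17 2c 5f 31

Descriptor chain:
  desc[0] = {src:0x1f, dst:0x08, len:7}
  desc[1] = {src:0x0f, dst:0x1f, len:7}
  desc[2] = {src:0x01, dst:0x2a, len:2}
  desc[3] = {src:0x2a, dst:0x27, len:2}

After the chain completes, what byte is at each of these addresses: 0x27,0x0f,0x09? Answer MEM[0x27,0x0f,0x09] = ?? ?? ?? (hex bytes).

  after D0: wrote 7B at 0x08 = 7909c43fc3a955
  after D1: wrote 7B at 0x1f = b3e37d46af96f2
  after D2: wrote 2B at 0x2a = 15cc
  after D3: wrote 2B at 0x27 = 15cc
query mem[0x27]=0x15, mem[0x0f]=0xb3, mem[0x09]=0x09

MEM[0x27,0x0f,0x09] = 15 b3 09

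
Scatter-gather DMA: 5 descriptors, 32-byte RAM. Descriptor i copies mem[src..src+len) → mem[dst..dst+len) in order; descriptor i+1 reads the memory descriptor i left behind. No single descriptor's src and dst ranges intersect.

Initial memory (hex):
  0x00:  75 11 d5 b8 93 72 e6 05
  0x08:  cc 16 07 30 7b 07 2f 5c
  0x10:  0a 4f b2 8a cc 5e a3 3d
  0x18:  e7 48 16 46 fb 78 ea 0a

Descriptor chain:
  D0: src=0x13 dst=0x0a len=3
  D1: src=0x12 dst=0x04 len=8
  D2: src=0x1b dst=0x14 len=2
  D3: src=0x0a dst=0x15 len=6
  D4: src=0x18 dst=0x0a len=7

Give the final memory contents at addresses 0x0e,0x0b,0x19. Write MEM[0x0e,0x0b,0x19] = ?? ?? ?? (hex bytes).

MEM[0x0e,0x0b,0x19] = fb 2f 2f

[0] 0x13->0x0a len=3 : 8a cc 5e
[1] 0x12->0x04 len=8 : b2 8a cc 5e a3 3d e7 48
[2] 0x1b->0x14 len=2 : 46 fb
[3] 0x0a->0x15 len=6 : e7 48 5e 07 2f 5c
[4] 0x18->0x0a len=7 : 07 2f 5c 46 fb 78 ea
query mem[0x0e]=0xfb, mem[0x0b]=0x2f, mem[0x19]=0x2f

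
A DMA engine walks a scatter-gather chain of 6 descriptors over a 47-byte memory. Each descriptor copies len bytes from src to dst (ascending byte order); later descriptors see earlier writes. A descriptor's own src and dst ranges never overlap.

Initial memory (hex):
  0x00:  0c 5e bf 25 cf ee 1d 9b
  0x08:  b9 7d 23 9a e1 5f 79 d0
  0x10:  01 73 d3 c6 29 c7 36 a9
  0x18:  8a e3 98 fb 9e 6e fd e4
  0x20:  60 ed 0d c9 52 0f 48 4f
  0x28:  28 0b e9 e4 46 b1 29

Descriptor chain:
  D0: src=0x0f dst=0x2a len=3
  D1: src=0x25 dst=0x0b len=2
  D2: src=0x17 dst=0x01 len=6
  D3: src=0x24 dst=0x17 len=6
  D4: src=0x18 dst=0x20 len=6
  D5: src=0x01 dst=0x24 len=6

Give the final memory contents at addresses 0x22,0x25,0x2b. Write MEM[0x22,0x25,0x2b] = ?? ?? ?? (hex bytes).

D0: mem[0x2a..0x2c] <- [d0 01 73]
D1: mem[0x0b..0x0c] <- [0f 48]
D2: mem[0x01..0x06] <- [a9 8a e3 98 fb 9e]
D3: mem[0x17..0x1c] <- [52 0f 48 4f 28 0b]
D4: mem[0x20..0x25] <- [0f 48 4f 28 0b 6e]
D5: mem[0x24..0x29] <- [a9 8a e3 98 fb 9e]
query mem[0x22]=0x4f, mem[0x25]=0x8a, mem[0x2b]=0x01

MEM[0x22,0x25,0x2b] = 4f 8a 01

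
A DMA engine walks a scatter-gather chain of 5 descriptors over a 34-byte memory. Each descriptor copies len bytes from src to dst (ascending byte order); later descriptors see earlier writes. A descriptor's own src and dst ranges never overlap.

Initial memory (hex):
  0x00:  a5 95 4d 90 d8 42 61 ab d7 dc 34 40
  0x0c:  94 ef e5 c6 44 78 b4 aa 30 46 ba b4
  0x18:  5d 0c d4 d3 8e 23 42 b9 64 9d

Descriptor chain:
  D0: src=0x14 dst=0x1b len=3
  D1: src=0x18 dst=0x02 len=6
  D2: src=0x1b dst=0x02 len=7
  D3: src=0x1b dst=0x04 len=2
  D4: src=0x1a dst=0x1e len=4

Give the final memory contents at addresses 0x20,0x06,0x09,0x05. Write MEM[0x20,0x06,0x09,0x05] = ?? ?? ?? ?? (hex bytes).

  after D0: wrote 3B at 0x1b = 3046ba
  after D1: wrote 6B at 0x02 = 5d0cd43046ba
  after D2: wrote 7B at 0x02 = 3046ba42b9649d
  after D3: wrote 2B at 0x04 = 3046
  after D4: wrote 4B at 0x1e = d43046ba
query mem[0x20]=0x46, mem[0x06]=0xb9, mem[0x09]=0xdc, mem[0x05]=0x46

MEM[0x20,0x06,0x09,0x05] = 46 b9 dc 46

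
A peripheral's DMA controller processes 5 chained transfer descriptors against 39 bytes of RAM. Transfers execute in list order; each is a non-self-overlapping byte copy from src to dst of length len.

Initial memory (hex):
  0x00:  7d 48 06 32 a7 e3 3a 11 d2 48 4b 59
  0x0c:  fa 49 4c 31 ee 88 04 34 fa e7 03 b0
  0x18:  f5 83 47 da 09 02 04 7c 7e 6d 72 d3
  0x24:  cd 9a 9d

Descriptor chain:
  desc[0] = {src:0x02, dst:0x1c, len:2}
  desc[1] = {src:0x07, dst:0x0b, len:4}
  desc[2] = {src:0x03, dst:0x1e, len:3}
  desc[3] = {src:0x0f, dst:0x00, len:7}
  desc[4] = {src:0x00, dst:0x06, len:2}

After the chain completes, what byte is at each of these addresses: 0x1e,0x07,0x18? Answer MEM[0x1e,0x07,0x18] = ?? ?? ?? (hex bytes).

MEM[0x1e,0x07,0x18] = 32 ee f5

#0 dst[0x1c+2] := {0x06,0x32}
#1 dst[0x0b+4] := {0x11,0xd2,0x48,0x4b}
#2 dst[0x1e+3] := {0x32,0xa7,0xe3}
#3 dst[0x00+7] := {0x31,0xee,0x88,0x04,0x34,0xfa,0xe7}
#4 dst[0x06+2] := {0x31,0xee}
query mem[0x1e]=0x32, mem[0x07]=0xee, mem[0x18]=0xf5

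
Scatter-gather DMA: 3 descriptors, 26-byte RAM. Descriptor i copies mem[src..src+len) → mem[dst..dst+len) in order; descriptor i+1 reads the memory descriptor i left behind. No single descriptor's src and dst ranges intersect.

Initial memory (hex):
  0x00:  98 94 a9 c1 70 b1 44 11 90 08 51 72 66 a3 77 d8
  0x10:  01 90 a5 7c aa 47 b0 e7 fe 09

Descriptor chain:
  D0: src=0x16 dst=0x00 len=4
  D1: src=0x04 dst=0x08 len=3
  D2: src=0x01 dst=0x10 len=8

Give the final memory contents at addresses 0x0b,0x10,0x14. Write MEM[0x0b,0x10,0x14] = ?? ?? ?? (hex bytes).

D0: mem[0x00..0x03] <- [b0 e7 fe 09]
D1: mem[0x08..0x0a] <- [70 b1 44]
D2: mem[0x10..0x17] <- [e7 fe 09 70 b1 44 11 70]
query mem[0x0b]=0x72, mem[0x10]=0xe7, mem[0x14]=0xb1

MEM[0x0b,0x10,0x14] = 72 e7 b1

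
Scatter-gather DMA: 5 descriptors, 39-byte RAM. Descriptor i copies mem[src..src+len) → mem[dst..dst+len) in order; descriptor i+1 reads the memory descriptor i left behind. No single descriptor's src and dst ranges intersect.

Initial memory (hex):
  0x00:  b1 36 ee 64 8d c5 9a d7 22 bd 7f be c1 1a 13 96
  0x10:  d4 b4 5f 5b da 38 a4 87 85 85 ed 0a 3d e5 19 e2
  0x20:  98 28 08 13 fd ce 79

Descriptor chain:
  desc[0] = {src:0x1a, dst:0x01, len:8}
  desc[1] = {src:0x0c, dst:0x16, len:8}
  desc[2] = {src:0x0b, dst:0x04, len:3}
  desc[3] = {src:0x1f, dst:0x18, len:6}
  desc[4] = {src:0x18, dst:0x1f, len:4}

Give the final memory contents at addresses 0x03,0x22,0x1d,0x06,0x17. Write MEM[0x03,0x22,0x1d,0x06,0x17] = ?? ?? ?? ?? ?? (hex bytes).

MEM[0x03,0x22,0x1d,0x06,0x17] = 3d 08 fd 1a 1a

[0] 0x1a->0x01 len=8 : ed 0a 3d e5 19 e2 98 28
[1] 0x0c->0x16 len=8 : c1 1a 13 96 d4 b4 5f 5b
[2] 0x0b->0x04 len=3 : be c1 1a
[3] 0x1f->0x18 len=6 : e2 98 28 08 13 fd
[4] 0x18->0x1f len=4 : e2 98 28 08
query mem[0x03]=0x3d, mem[0x22]=0x08, mem[0x1d]=0xfd, mem[0x06]=0x1a, mem[0x17]=0x1a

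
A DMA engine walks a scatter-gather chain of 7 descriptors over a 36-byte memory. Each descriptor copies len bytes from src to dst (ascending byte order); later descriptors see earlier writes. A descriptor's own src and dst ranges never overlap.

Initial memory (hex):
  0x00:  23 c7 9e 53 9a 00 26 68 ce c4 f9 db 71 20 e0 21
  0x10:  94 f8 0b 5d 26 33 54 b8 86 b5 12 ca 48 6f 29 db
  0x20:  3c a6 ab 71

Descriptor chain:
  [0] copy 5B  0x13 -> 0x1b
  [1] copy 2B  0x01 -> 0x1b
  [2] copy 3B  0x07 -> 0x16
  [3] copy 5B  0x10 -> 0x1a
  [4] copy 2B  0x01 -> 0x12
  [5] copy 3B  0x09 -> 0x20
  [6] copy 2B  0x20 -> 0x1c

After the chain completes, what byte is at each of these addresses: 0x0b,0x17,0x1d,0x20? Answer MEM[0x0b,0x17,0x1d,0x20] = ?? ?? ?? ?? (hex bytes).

MEM[0x0b,0x17,0x1d,0x20] = db ce f9 c4

[0] 0x13->0x1b len=5 : 5d 26 33 54 b8
[1] 0x01->0x1b len=2 : c7 9e
[2] 0x07->0x16 len=3 : 68 ce c4
[3] 0x10->0x1a len=5 : 94 f8 0b 5d 26
[4] 0x01->0x12 len=2 : c7 9e
[5] 0x09->0x20 len=3 : c4 f9 db
[6] 0x20->0x1c len=2 : c4 f9
query mem[0x0b]=0xdb, mem[0x17]=0xce, mem[0x1d]=0xf9, mem[0x20]=0xc4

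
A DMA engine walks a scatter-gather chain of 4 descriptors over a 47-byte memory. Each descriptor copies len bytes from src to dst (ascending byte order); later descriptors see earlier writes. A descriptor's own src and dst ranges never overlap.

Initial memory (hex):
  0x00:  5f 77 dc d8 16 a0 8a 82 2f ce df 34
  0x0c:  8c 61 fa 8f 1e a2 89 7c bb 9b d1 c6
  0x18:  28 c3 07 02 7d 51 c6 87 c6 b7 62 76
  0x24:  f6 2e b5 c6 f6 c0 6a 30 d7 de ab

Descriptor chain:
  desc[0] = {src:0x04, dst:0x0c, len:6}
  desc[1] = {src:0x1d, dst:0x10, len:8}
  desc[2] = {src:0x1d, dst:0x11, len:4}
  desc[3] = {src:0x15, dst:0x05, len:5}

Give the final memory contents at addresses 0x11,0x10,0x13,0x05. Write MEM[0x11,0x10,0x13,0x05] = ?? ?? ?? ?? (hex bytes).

MEM[0x11,0x10,0x13,0x05] = 51 51 87 62

D0: mem[0x0c..0x11] <- [16 a0 8a 82 2f ce]
D1: mem[0x10..0x17] <- [51 c6 87 c6 b7 62 76 f6]
D2: mem[0x11..0x14] <- [51 c6 87 c6]
D3: mem[0x05..0x09] <- [62 76 f6 28 c3]
query mem[0x11]=0x51, mem[0x10]=0x51, mem[0x13]=0x87, mem[0x05]=0x62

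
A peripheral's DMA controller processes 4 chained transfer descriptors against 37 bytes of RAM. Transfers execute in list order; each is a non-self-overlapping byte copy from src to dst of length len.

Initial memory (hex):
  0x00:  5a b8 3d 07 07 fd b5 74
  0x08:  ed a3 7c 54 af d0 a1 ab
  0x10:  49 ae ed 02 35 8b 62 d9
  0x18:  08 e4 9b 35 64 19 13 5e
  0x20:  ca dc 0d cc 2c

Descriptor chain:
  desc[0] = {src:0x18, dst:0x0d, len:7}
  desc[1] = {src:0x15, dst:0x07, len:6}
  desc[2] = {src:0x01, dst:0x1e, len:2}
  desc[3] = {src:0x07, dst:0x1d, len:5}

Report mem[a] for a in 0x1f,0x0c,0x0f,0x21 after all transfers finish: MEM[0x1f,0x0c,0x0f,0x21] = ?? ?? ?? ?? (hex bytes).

D0: mem[0x0d..0x13] <- [08 e4 9b 35 64 19 13]
D1: mem[0x07..0x0c] <- [8b 62 d9 08 e4 9b]
D2: mem[0x1e..0x1f] <- [b8 3d]
D3: mem[0x1d..0x21] <- [8b 62 d9 08 e4]
query mem[0x1f]=0xd9, mem[0x0c]=0x9b, mem[0x0f]=0x9b, mem[0x21]=0xe4

MEM[0x1f,0x0c,0x0f,0x21] = d9 9b 9b e4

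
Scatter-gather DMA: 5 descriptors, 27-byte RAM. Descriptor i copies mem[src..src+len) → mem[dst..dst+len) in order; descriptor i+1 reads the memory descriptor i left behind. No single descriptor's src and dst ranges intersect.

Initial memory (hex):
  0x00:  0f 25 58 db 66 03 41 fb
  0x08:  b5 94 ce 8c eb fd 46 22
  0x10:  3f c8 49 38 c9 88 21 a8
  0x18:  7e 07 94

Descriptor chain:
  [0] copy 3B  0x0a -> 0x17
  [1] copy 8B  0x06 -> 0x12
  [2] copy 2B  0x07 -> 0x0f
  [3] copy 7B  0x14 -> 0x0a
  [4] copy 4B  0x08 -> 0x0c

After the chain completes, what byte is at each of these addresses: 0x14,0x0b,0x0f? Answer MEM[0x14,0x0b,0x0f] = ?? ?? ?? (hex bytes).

MEM[0x14,0x0b,0x0f] = b5 94 94

#0 dst[0x17+3] := {0xce,0x8c,0xeb}
#1 dst[0x12+8] := {0x41,0xfb,0xb5,0x94,0xce,0x8c,0xeb,0xfd}
#2 dst[0x0f+2] := {0xfb,0xb5}
#3 dst[0x0a+7] := {0xb5,0x94,0xce,0x8c,0xeb,0xfd,0x94}
#4 dst[0x0c+4] := {0xb5,0x94,0xb5,0x94}
query mem[0x14]=0xb5, mem[0x0b]=0x94, mem[0x0f]=0x94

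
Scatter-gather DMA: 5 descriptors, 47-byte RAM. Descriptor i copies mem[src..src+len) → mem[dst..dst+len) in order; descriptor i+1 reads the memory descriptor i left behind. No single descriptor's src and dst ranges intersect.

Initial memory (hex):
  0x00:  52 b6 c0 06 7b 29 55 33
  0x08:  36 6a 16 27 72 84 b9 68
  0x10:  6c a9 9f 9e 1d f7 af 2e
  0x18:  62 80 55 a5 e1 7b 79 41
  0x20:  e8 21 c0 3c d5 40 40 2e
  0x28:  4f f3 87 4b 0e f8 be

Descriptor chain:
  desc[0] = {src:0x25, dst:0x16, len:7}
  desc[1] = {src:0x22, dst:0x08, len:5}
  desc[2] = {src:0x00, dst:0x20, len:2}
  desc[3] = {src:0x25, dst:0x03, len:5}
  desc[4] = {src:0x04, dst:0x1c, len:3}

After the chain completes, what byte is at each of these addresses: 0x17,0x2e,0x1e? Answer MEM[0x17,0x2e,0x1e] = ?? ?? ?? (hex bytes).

MEM[0x17,0x2e,0x1e] = 40 be 4f

[0] 0x25->0x16 len=7 : 40 40 2e 4f f3 87 4b
[1] 0x22->0x08 len=5 : c0 3c d5 40 40
[2] 0x00->0x20 len=2 : 52 b6
[3] 0x25->0x03 len=5 : 40 40 2e 4f f3
[4] 0x04->0x1c len=3 : 40 2e 4f
query mem[0x17]=0x40, mem[0x2e]=0xbe, mem[0x1e]=0x4f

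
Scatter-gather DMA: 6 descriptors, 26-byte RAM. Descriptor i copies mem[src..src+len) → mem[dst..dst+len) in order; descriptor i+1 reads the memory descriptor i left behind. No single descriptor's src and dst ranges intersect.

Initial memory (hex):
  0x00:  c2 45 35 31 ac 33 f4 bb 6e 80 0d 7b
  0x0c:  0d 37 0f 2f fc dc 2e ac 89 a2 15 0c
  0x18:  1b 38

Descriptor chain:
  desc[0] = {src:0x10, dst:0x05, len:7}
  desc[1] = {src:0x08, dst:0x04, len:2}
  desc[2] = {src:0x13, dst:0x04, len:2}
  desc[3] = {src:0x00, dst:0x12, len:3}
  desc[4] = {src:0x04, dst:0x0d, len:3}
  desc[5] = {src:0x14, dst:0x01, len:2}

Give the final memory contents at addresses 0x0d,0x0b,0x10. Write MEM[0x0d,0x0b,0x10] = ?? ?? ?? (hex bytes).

#0 dst[0x05+7] := {0xfc,0xdc,0x2e,0xac,0x89,0xa2,0x15}
#1 dst[0x04+2] := {0xac,0x89}
#2 dst[0x04+2] := {0xac,0x89}
#3 dst[0x12+3] := {0xc2,0x45,0x35}
#4 dst[0x0d+3] := {0xac,0x89,0xdc}
#5 dst[0x01+2] := {0x35,0xa2}
query mem[0x0d]=0xac, mem[0x0b]=0x15, mem[0x10]=0xfc

MEM[0x0d,0x0b,0x10] = ac 15 fc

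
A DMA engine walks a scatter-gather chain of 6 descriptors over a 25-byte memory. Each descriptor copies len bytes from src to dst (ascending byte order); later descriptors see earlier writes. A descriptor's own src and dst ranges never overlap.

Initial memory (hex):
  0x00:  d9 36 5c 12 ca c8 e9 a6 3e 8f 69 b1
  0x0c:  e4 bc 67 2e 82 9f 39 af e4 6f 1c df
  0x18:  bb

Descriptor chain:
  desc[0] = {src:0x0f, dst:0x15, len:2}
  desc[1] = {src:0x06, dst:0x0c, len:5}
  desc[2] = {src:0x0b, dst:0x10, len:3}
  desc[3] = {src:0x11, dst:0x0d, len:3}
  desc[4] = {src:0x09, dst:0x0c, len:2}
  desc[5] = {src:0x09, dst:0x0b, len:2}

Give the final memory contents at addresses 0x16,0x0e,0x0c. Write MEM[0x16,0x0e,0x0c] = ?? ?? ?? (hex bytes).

MEM[0x16,0x0e,0x0c] = 82 a6 69

[0] 0x0f->0x15 len=2 : 2e 82
[1] 0x06->0x0c len=5 : e9 a6 3e 8f 69
[2] 0x0b->0x10 len=3 : b1 e9 a6
[3] 0x11->0x0d len=3 : e9 a6 af
[4] 0x09->0x0c len=2 : 8f 69
[5] 0x09->0x0b len=2 : 8f 69
query mem[0x16]=0x82, mem[0x0e]=0xa6, mem[0x0c]=0x69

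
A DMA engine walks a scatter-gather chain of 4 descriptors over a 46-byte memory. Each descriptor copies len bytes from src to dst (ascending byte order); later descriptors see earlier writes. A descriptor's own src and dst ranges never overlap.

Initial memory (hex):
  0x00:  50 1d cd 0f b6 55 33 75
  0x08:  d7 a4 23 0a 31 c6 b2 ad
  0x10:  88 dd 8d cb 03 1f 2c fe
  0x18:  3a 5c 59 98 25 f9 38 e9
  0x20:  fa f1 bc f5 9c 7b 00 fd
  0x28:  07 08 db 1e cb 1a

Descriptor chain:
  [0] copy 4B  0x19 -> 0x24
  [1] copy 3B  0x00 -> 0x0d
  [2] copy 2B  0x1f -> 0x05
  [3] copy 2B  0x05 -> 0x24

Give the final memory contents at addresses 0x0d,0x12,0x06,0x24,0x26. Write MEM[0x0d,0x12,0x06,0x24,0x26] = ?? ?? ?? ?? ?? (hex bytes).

  after D0: wrote 4B at 0x24 = 5c599825
  after D1: wrote 3B at 0x0d = 501dcd
  after D2: wrote 2B at 0x05 = e9fa
  after D3: wrote 2B at 0x24 = e9fa
query mem[0x0d]=0x50, mem[0x12]=0x8d, mem[0x06]=0xfa, mem[0x24]=0xe9, mem[0x26]=0x98

MEM[0x0d,0x12,0x06,0x24,0x26] = 50 8d fa e9 98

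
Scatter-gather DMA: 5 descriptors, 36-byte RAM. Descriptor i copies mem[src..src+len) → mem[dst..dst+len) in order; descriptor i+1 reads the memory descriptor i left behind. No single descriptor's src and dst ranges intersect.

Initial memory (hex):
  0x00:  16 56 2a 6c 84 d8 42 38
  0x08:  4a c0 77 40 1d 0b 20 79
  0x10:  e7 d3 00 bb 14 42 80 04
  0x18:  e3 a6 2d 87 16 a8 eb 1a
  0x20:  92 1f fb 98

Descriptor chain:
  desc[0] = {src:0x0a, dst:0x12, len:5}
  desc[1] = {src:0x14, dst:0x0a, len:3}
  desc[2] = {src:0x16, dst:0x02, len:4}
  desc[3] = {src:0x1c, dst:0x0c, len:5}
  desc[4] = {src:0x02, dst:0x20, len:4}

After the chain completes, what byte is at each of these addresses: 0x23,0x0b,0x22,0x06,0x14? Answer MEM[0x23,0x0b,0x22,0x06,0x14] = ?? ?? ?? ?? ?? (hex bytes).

MEM[0x23,0x0b,0x22,0x06,0x14] = a6 0b e3 42 1d

[0] 0x0a->0x12 len=5 : 77 40 1d 0b 20
[1] 0x14->0x0a len=3 : 1d 0b 20
[2] 0x16->0x02 len=4 : 20 04 e3 a6
[3] 0x1c->0x0c len=5 : 16 a8 eb 1a 92
[4] 0x02->0x20 len=4 : 20 04 e3 a6
query mem[0x23]=0xa6, mem[0x0b]=0x0b, mem[0x22]=0xe3, mem[0x06]=0x42, mem[0x14]=0x1d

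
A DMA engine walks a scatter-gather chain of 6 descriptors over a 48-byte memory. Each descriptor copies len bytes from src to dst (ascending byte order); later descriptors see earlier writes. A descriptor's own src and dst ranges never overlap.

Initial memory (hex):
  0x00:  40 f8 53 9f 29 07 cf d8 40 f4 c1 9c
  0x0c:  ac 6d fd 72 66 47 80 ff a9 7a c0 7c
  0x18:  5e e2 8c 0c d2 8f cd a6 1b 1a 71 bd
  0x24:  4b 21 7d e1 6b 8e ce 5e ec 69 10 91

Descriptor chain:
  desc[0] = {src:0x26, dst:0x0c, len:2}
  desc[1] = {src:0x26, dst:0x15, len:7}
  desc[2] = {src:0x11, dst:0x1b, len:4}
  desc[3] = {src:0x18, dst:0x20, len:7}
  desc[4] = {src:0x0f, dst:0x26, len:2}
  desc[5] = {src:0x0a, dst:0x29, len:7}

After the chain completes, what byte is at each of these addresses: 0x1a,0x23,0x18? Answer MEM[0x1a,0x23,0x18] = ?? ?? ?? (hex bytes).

#0 dst[0x0c+2] := {0x7d,0xe1}
#1 dst[0x15+7] := {0x7d,0xe1,0x6b,0x8e,0xce,0x5e,0xec}
#2 dst[0x1b+4] := {0x47,0x80,0xff,0xa9}
#3 dst[0x20+7] := {0x8e,0xce,0x5e,0x47,0x80,0xff,0xa9}
#4 dst[0x26+2] := {0x72,0x66}
#5 dst[0x29+7] := {0xc1,0x9c,0x7d,0xe1,0xfd,0x72,0x66}
query mem[0x1a]=0x5e, mem[0x23]=0x47, mem[0x18]=0x8e

MEM[0x1a,0x23,0x18] = 5e 47 8e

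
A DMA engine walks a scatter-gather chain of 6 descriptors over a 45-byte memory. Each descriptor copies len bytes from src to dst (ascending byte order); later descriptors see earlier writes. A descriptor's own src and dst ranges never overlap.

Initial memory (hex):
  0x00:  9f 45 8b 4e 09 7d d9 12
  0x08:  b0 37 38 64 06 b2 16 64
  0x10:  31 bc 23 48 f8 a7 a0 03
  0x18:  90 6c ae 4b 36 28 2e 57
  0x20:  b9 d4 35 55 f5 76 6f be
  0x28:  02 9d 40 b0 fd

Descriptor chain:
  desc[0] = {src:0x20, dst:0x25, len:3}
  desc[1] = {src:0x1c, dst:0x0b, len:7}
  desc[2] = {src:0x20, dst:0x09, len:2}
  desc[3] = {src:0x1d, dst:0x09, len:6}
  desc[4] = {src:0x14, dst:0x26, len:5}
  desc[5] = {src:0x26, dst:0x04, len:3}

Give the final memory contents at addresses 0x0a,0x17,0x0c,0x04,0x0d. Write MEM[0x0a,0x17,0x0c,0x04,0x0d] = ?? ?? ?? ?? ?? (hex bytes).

MEM[0x0a,0x17,0x0c,0x04,0x0d] = 2e 03 b9 f8 d4

#0 dst[0x25+3] := {0xb9,0xd4,0x35}
#1 dst[0x0b+7] := {0x36,0x28,0x2e,0x57,0xb9,0xd4,0x35}
#2 dst[0x09+2] := {0xb9,0xd4}
#3 dst[0x09+6] := {0x28,0x2e,0x57,0xb9,0xd4,0x35}
#4 dst[0x26+5] := {0xf8,0xa7,0xa0,0x03,0x90}
#5 dst[0x04+3] := {0xf8,0xa7,0xa0}
query mem[0x0a]=0x2e, mem[0x17]=0x03, mem[0x0c]=0xb9, mem[0x04]=0xf8, mem[0x0d]=0xd4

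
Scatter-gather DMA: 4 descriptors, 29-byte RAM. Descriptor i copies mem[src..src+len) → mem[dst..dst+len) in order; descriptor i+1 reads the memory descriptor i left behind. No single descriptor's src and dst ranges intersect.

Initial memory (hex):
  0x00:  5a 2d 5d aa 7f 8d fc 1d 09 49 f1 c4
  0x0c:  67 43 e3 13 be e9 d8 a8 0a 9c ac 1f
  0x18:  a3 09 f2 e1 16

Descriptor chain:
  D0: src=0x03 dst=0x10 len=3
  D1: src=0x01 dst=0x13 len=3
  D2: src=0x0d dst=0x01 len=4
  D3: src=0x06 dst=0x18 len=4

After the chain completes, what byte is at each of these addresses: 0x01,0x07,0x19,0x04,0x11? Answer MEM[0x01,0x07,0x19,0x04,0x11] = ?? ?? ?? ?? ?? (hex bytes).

MEM[0x01,0x07,0x19,0x04,0x11] = 43 1d 1d aa 7f

[0] 0x03->0x10 len=3 : aa 7f 8d
[1] 0x01->0x13 len=3 : 2d 5d aa
[2] 0x0d->0x01 len=4 : 43 e3 13 aa
[3] 0x06->0x18 len=4 : fc 1d 09 49
query mem[0x01]=0x43, mem[0x07]=0x1d, mem[0x19]=0x1d, mem[0x04]=0xaa, mem[0x11]=0x7f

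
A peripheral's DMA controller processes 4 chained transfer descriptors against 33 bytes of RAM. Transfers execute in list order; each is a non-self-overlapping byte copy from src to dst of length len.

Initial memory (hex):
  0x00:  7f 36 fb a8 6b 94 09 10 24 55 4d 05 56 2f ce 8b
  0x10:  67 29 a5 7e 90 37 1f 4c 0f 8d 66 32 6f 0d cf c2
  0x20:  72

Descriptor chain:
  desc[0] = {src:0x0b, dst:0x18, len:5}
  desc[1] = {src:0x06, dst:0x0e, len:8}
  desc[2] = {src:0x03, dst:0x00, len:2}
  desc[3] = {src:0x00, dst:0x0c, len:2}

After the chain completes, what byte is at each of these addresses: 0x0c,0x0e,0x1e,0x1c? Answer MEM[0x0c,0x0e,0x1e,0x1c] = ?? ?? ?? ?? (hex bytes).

MEM[0x0c,0x0e,0x1e,0x1c] = a8 09 cf 8b

#0 dst[0x18+5] := {0x05,0x56,0x2f,0xce,0x8b}
#1 dst[0x0e+8] := {0x09,0x10,0x24,0x55,0x4d,0x05,0x56,0x2f}
#2 dst[0x00+2] := {0xa8,0x6b}
#3 dst[0x0c+2] := {0xa8,0x6b}
query mem[0x0c]=0xa8, mem[0x0e]=0x09, mem[0x1e]=0xcf, mem[0x1c]=0x8b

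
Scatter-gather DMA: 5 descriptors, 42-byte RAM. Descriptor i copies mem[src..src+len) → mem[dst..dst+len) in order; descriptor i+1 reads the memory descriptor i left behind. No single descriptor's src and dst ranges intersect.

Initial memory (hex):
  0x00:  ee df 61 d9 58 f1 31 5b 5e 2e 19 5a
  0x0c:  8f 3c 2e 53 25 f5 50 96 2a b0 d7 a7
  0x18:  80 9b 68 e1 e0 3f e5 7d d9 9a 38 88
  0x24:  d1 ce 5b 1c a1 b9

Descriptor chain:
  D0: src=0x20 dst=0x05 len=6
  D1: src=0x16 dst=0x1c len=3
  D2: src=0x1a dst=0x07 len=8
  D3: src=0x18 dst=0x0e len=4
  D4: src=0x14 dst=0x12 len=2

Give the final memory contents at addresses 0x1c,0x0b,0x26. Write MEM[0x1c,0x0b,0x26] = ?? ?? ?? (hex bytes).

[0] 0x20->0x05 len=6 : d9 9a 38 88 d1 ce
[1] 0x16->0x1c len=3 : d7 a7 80
[2] 0x1a->0x07 len=8 : 68 e1 d7 a7 80 7d d9 9a
[3] 0x18->0x0e len=4 : 80 9b 68 e1
[4] 0x14->0x12 len=2 : 2a b0
query mem[0x1c]=0xd7, mem[0x0b]=0x80, mem[0x26]=0x5b

MEM[0x1c,0x0b,0x26] = d7 80 5b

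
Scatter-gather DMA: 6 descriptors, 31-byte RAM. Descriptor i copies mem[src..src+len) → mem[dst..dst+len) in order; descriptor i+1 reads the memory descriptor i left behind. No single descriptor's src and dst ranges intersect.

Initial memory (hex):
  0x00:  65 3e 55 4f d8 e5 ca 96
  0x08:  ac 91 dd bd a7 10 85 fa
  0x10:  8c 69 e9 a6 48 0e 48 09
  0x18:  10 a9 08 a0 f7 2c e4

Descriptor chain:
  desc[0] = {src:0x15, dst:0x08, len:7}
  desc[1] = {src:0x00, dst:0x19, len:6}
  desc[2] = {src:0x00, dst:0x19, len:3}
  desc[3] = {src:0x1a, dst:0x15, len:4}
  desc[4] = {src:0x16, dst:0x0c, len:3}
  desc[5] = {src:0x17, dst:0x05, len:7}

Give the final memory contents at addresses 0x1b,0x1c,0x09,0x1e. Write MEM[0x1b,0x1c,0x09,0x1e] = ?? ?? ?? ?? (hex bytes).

#0 dst[0x08+7] := {0x0e,0x48,0x09,0x10,0xa9,0x08,0xa0}
#1 dst[0x19+6] := {0x65,0x3e,0x55,0x4f,0xd8,0xe5}
#2 dst[0x19+3] := {0x65,0x3e,0x55}
#3 dst[0x15+4] := {0x3e,0x55,0x4f,0xd8}
#4 dst[0x0c+3] := {0x55,0x4f,0xd8}
#5 dst[0x05+7] := {0x4f,0xd8,0x65,0x3e,0x55,0x4f,0xd8}
query mem[0x1b]=0x55, mem[0x1c]=0x4f, mem[0x09]=0x55, mem[0x1e]=0xe5

MEM[0x1b,0x1c,0x09,0x1e] = 55 4f 55 e5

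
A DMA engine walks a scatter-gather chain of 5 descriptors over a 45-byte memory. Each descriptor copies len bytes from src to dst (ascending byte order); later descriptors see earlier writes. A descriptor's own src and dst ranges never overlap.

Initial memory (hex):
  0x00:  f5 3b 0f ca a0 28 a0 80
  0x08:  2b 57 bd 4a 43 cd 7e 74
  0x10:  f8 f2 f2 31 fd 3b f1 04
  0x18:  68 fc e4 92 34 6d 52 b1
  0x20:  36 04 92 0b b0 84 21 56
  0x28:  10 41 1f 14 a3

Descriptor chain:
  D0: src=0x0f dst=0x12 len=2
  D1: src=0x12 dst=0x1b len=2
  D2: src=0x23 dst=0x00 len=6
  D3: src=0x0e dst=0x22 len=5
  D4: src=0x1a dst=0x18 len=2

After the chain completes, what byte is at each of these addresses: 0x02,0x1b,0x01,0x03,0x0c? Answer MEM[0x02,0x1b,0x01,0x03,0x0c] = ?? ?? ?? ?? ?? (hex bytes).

  after D0: wrote 2B at 0x12 = 74f8
  after D1: wrote 2B at 0x1b = 74f8
  after D2: wrote 6B at 0x00 = 0bb084215610
  after D3: wrote 5B at 0x22 = 7e74f8f274
  after D4: wrote 2B at 0x18 = e474
query mem[0x02]=0x84, mem[0x1b]=0x74, mem[0x01]=0xb0, mem[0x03]=0x21, mem[0x0c]=0x43

MEM[0x02,0x1b,0x01,0x03,0x0c] = 84 74 b0 21 43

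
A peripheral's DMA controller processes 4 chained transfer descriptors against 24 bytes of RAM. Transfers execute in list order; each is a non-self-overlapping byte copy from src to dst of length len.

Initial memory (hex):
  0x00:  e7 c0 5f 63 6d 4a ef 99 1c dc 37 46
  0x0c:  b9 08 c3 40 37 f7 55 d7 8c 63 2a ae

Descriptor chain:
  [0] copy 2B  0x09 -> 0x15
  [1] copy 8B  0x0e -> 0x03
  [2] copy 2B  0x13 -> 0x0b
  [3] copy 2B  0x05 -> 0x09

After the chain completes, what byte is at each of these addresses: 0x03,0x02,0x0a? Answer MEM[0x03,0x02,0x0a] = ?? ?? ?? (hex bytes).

MEM[0x03,0x02,0x0a] = c3 5f f7

#0 dst[0x15+2] := {0xdc,0x37}
#1 dst[0x03+8] := {0xc3,0x40,0x37,0xf7,0x55,0xd7,0x8c,0xdc}
#2 dst[0x0b+2] := {0xd7,0x8c}
#3 dst[0x09+2] := {0x37,0xf7}
query mem[0x03]=0xc3, mem[0x02]=0x5f, mem[0x0a]=0xf7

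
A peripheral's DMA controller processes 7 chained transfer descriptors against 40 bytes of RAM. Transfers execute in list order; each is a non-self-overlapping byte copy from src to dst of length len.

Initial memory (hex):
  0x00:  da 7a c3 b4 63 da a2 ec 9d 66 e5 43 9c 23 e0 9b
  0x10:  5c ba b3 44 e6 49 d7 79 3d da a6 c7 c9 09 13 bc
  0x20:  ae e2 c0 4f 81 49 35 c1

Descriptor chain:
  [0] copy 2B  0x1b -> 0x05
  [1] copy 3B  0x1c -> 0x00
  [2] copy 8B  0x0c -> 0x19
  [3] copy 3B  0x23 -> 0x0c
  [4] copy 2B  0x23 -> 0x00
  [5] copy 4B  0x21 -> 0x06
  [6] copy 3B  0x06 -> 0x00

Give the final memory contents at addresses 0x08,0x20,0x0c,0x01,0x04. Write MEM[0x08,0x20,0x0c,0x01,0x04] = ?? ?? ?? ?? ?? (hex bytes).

[0] 0x1b->0x05 len=2 : c7 c9
[1] 0x1c->0x00 len=3 : c9 09 13
[2] 0x0c->0x19 len=8 : 9c 23 e0 9b 5c ba b3 44
[3] 0x23->0x0c len=3 : 4f 81 49
[4] 0x23->0x00 len=2 : 4f 81
[5] 0x21->0x06 len=4 : e2 c0 4f 81
[6] 0x06->0x00 len=3 : e2 c0 4f
query mem[0x08]=0x4f, mem[0x20]=0x44, mem[0x0c]=0x4f, mem[0x01]=0xc0, mem[0x04]=0x63

MEM[0x08,0x20,0x0c,0x01,0x04] = 4f 44 4f c0 63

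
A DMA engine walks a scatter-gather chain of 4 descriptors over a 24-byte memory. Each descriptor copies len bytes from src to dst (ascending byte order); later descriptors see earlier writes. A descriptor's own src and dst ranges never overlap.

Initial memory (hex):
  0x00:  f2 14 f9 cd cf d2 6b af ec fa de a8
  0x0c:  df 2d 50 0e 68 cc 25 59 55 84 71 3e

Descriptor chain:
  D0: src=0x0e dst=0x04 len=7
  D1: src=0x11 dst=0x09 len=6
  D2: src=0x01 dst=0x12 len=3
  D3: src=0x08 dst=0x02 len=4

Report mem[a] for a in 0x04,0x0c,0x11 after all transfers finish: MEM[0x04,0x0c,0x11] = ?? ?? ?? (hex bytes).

MEM[0x04,0x0c,0x11] = 25 55 cc

  after D0: wrote 7B at 0x04 = 500e68cc255955
  after D1: wrote 6B at 0x09 = cc2559558471
  after D2: wrote 3B at 0x12 = 14f9cd
  after D3: wrote 4B at 0x02 = 25cc2559
query mem[0x04]=0x25, mem[0x0c]=0x55, mem[0x11]=0xcc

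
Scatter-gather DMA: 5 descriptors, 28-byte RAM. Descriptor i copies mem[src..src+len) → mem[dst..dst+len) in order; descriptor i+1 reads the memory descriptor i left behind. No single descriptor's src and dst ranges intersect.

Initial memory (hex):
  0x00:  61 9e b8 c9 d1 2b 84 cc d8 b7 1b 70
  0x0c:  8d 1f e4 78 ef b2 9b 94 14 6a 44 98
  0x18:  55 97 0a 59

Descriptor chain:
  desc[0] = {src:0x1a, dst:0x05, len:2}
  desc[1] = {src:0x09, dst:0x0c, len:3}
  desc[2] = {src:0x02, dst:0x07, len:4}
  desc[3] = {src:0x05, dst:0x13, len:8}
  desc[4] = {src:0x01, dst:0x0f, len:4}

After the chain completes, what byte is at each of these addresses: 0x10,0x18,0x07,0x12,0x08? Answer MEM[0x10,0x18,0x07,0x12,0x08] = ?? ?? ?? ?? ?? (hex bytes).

MEM[0x10,0x18,0x07,0x12,0x08] = b8 0a b8 d1 c9

  after D0: wrote 2B at 0x05 = 0a59
  after D1: wrote 3B at 0x0c = b71b70
  after D2: wrote 4B at 0x07 = b8c9d10a
  after D3: wrote 8B at 0x13 = 0a59b8c9d10a70b7
  after D4: wrote 4B at 0x0f = 9eb8c9d1
query mem[0x10]=0xb8, mem[0x18]=0x0a, mem[0x07]=0xb8, mem[0x12]=0xd1, mem[0x08]=0xc9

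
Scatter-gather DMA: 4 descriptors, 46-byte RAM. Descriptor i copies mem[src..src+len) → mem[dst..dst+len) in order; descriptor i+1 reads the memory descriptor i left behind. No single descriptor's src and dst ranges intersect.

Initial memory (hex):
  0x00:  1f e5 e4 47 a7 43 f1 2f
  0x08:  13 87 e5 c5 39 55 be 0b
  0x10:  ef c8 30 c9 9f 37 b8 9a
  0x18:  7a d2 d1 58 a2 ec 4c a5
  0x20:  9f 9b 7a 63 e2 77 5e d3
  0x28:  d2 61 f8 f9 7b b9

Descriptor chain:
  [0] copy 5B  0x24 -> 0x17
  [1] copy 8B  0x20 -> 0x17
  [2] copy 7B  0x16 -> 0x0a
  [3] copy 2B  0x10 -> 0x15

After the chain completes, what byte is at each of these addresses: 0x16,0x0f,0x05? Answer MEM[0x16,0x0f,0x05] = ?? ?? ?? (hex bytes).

  after D0: wrote 5B at 0x17 = e2775ed3d2
  after D1: wrote 8B at 0x17 = 9f9b7a63e2775ed3
  after D2: wrote 7B at 0x0a = b89f9b7a63e277
  after D3: wrote 2B at 0x15 = 77c8
query mem[0x16]=0xc8, mem[0x0f]=0xe2, mem[0x05]=0x43

MEM[0x16,0x0f,0x05] = c8 e2 43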